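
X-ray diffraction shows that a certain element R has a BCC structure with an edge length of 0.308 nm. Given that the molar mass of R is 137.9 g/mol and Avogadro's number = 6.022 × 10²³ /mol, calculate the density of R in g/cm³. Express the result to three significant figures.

15.7 g/cm³

A BCC unit cell contains Z = 2 atoms.
Cell volume: a³ = (0.308 nm)³ = (3.080 × 10^-8 cm)³ = 2.922 × 10^-23 cm³.
ρ = Z·M/(N_A·a³) = 2 × 137.9 / (6.022 × 10²³ × 2.922 × 10^-23) = 15.67 g/cm³.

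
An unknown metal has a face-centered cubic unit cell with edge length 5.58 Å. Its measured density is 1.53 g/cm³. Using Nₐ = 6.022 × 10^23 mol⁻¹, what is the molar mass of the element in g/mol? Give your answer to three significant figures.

An FCC cell has Z = 4 atoms; a = 5.580 × 10^-8 cm.
M = ρ·N_A·a³/Z = 1.53 × 6.022 × 10²³ × 1.737 × 10^-22 / 4 = 40.0 g/mol.

40.0 g/mol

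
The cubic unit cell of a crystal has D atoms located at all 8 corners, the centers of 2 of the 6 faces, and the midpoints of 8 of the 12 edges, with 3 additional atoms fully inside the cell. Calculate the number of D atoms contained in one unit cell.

7

Corner atoms are shared by 8 cells (1/8 each), face atoms by 2 (1/2 each), edge atoms by 4 (1/4 each), interior atoms are unshared.
Net atoms = 8 × 1/8 + 2 × 1/2 + 8 × 1/4 + 3 = 1 + 1 + 2 + 3 = 7.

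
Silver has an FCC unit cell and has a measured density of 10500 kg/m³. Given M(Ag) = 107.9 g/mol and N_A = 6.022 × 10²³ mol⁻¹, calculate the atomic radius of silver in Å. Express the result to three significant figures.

1.44 Å

For an FCC cell (Z = 4), a³ = Z·M/(N_A·ρ) = 4 × 107.9 / (6.022 × 10²³ × 10.50) = 6.826 × 10^-23 cm³, so a = 4.087 × 10^-8 cm = 4.087 Å.
Atoms touch along the face diagonal, so √2·a = 4r, so r = 0.3536 × a = 1.44 Å.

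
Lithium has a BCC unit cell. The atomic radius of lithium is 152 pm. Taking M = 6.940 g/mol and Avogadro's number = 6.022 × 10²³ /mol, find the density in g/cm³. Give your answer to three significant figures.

In a BCC lattice, atoms touch along the body diagonal, so √3·a = 4r, giving a = 351.0 pm = 3.510 × 10^-8 cm.
With Z = 2, ρ = Z·M/(N_A·a³) = 2 × 6.940 / (6.022 × 10²³ × 4.325 × 10^-23) = 0.5329 g/cm³.

0.533 g/cm³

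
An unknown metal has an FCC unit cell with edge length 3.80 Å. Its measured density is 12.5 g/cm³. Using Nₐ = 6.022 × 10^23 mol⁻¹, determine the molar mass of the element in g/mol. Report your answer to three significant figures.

103 g/mol

An FCC cell has Z = 4 atoms; a = 3.800 × 10^-8 cm.
M = ρ·N_A·a³/Z = 12.5 × 6.022 × 10²³ × 5.487 × 10^-23 / 4 = 103 g/mol.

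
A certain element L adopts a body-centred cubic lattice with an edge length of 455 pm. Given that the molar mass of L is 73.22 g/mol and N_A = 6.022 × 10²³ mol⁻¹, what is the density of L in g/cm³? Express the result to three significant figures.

A BCC unit cell contains Z = 2 atoms.
Cell volume: a³ = (455 pm)³ = (4.550 × 10^-8 cm)³ = 9.420 × 10^-23 cm³.
ρ = Z·M/(N_A·a³) = 2 × 73.22 / (6.022 × 10²³ × 9.420 × 10^-23) = 2.582 g/cm³.

2.58 g/cm³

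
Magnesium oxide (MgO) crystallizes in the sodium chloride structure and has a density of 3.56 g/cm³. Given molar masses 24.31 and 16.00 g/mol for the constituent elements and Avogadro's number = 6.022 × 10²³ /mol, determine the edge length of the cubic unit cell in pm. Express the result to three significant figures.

M(MgO) = 40.31 g/mol; Z = 4 formula units per cell.
a³ = Z·M/(N_A·ρ) = 4 × 40.31 / (6.022 × 10²³ × 3.56) = 7.521 × 10^-23 cm³, so a = 4.221 × 10^-8 cm = 422 pm.

422 pm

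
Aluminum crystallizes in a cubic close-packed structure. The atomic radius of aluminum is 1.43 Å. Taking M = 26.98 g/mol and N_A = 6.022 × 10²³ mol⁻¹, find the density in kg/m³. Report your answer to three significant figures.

2710 kg/m³

In an FCC lattice, atoms touch along the face diagonal, so √2·a = 4r, giving a = 4.045 Å = 4.045 × 10^-8 cm.
With Z = 4, ρ = Z·M/(N_A·a³) = 4 × 26.98 / (6.022 × 10²³ × 6.617 × 10^-23) = 2.708 g/cm³ = 2710 kg/m³.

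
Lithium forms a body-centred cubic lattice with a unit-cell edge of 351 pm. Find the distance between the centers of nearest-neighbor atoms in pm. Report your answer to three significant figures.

In a BCC structure, atoms touch along the body diagonal, so √3·a = 4r; the nearest-neighbor distance equals 2r = 0.8660·a.
d = 0.8660 × 351 = 304 pm.

304 pm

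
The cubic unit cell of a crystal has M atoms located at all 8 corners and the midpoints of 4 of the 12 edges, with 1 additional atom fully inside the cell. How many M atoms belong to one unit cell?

3

Corner atoms are shared by 8 cells (1/8 each), edge atoms by 4 (1/4 each), interior atoms are unshared.
Net atoms = 8 × 1/8 + 4 × 1/4 + 1 = 1 + 1 + 1 = 3.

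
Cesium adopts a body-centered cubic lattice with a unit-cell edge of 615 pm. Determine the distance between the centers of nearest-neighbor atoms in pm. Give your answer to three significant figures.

533 pm

In a BCC structure, atoms touch along the body diagonal, so √3·a = 4r; the nearest-neighbor distance equals 2r = 0.8660·a.
d = 0.8660 × 615 = 533 pm.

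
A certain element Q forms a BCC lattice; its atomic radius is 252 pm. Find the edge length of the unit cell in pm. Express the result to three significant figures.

582 pm

In a BCC lattice, atoms touch along the body diagonal, so √3·a = 4r.
a = 4r/√3 = 4 × 252 / 1.7321 = 582 pm.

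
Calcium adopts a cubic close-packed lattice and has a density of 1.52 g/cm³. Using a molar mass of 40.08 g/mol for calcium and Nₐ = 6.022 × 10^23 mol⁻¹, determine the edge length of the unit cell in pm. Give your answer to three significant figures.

560 pm

With Z = 4 atoms per FCC cell, a³ = Z·M/(N_A·ρ) = 4 × 40.08 / (6.022 × 10²³ × 1.520 g/cm³) = 1.751 × 10^-22 cm³.
a = (1.751 × 10^-22)^(1/3) = 5.595 × 10^-8 cm = 560 pm.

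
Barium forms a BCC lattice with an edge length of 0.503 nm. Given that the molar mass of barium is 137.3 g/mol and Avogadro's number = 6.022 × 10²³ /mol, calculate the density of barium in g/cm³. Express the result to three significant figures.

A BCC unit cell contains Z = 2 atoms.
Cell volume: a³ = (0.503 nm)³ = (5.030 × 10^-8 cm)³ = 1.273 × 10^-22 cm³.
ρ = Z·M/(N_A·a³) = 2 × 137.3 / (6.022 × 10²³ × 1.273 × 10^-22) = 3.583 g/cm³.

3.58 g/cm³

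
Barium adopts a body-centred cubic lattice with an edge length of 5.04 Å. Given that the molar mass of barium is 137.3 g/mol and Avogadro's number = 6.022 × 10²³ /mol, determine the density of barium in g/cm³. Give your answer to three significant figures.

A BCC unit cell contains Z = 2 atoms.
Cell volume: a³ = (5.04 Å)³ = (5.040 × 10^-8 cm)³ = 1.280 × 10^-22 cm³.
ρ = Z·M/(N_A·a³) = 2 × 137.3 / (6.022 × 10²³ × 1.280 × 10^-22) = 3.562 g/cm³.

3.56 g/cm³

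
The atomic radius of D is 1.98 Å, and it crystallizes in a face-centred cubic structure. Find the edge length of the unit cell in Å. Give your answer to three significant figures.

In an FCC lattice, atoms touch along the face diagonal, so √2·a = 4r.
a = 4r/√2 = 4 × 1.98 / 1.4142 = 5.60 Å.

5.60 Å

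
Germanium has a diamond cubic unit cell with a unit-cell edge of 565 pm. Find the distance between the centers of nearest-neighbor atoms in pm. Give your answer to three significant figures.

245 pm

In a diamond cubic structure, nearest neighbors lie along the body diagonal with √3·a = 8r; the nearest-neighbor distance equals 2r = 0.4330·a.
d = 0.4330 × 565 = 245 pm.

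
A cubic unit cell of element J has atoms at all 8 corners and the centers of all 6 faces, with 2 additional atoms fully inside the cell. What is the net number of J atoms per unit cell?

6

Corner atoms are shared by 8 cells (1/8 each), face atoms by 2 (1/2 each), interior atoms are unshared.
Net atoms = 8 × 1/8 + 6 × 1/2 + 2 = 1 + 3 + 2 = 6.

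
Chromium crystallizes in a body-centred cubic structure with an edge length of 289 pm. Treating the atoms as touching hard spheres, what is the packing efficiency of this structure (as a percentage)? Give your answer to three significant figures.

In a BCC lattice atoms touch along the body diagonal, so √3·a = 4r, so r = 0.4330a = 125.1 pm.
Packing fraction = Z·(4/3)πr³ / a³ = 2 × (4/3)π × (125.1)³ / (289)³ = 0.6802 = 68.0%.

68.0%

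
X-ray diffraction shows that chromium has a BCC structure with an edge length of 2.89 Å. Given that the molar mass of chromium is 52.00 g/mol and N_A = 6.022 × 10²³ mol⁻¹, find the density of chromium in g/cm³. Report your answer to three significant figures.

A BCC unit cell contains Z = 2 atoms.
Cell volume: a³ = (2.89 Å)³ = (2.890 × 10^-8 cm)³ = 2.414 × 10^-23 cm³.
ρ = Z·M/(N_A·a³) = 2 × 52.00 / (6.022 × 10²³ × 2.414 × 10^-23) = 7.155 g/cm³.

7.15 g/cm³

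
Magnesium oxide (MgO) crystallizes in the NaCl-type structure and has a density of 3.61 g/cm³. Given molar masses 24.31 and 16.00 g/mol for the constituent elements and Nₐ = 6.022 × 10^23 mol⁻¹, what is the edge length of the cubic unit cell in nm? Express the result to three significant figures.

0.420 nm

M(MgO) = 40.31 g/mol; Z = 4 formula units per cell.
a³ = Z·M/(N_A·ρ) = 4 × 40.31 / (6.022 × 10²³ × 3.61) = 7.417 × 10^-23 cm³, so a = 4.202 × 10^-8 cm = 0.420 nm.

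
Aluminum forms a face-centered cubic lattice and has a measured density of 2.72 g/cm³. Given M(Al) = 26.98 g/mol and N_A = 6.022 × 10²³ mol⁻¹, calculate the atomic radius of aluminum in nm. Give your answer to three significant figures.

For an FCC cell (Z = 4), a³ = Z·M/(N_A·ρ) = 4 × 26.98 / (6.022 × 10²³ × 2.720) = 6.589 × 10^-23 cm³, so a = 4.039 × 10^-8 cm = 0.4039 nm.
Atoms touch along the face diagonal, so √2·a = 4r, so r = 0.3536 × a = 0.143 nm.

0.143 nm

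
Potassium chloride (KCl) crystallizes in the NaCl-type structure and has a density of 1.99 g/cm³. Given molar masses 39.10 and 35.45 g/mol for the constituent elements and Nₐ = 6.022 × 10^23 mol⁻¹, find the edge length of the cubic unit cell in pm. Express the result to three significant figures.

M(KCl) = 74.55 g/mol; Z = 4 formula units per cell.
a³ = Z·M/(N_A·ρ) = 4 × 74.55 / (6.022 × 10²³ × 1.99) = 2.488 × 10^-22 cm³, so a = 6.290 × 10^-8 cm = 629 pm.

629 pm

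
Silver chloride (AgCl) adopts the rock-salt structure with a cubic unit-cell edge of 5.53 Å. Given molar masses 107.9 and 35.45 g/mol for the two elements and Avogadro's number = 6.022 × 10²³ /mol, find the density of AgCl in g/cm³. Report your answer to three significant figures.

The rock-salt structure contains Z = 4 formula units per cell; M(AgCl) = 107.9 + 35.45 = 143.35 g/mol.
a³ = (5.530 × 10^-8 cm)³ = 1.691 × 10^-22 cm³.
ρ = 4 × 143.35 / (6.022 × 10²³ × 1.691 × 10^-22) = 5.630 g/cm³.

5.63 g/cm³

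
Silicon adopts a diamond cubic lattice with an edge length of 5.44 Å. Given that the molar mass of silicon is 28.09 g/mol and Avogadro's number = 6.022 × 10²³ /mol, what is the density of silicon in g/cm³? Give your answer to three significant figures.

2.32 g/cm³

A diamond cubic unit cell contains Z = 8 atoms.
Cell volume: a³ = (5.44 Å)³ = (5.440 × 10^-8 cm)³ = 1.610 × 10^-22 cm³.
ρ = Z·M/(N_A·a³) = 8 × 28.09 / (6.022 × 10²³ × 1.610 × 10^-22) = 2.318 g/cm³.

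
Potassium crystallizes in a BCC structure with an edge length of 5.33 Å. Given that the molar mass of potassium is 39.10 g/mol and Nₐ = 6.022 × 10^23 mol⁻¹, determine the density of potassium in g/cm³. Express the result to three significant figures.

0.858 g/cm³

A BCC unit cell contains Z = 2 atoms.
Cell volume: a³ = (5.33 Å)³ = (5.330 × 10^-8 cm)³ = 1.514 × 10^-22 cm³.
ρ = Z·M/(N_A·a³) = 2 × 39.10 / (6.022 × 10²³ × 1.514 × 10^-22) = 0.8576 g/cm³.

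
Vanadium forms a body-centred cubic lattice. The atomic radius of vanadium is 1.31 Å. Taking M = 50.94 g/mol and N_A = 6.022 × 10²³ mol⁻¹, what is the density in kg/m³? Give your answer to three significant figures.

In a BCC lattice, atoms touch along the body diagonal, so √3·a = 4r, giving a = 3.025 Å = 3.025 × 10^-8 cm.
With Z = 2, ρ = Z·M/(N_A·a³) = 2 × 50.94 / (6.022 × 10²³ × 2.769 × 10^-23) = 6.110 g/cm³ = 6110 kg/m³.

6110 kg/m³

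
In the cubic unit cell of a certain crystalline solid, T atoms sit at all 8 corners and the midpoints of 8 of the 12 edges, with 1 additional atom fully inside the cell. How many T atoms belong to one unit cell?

Corner atoms are shared by 8 cells (1/8 each), edge atoms by 4 (1/4 each), interior atoms are unshared.
Net atoms = 8 × 1/8 + 8 × 1/4 + 1 = 1 + 2 + 1 = 4.

4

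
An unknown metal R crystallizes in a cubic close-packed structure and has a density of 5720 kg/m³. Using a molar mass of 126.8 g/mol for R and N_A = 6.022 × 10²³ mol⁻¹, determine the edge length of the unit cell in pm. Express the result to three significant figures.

528 pm

With Z = 4 atoms per FCC cell, a³ = Z·M/(N_A·ρ) = 4 × 126.8 / (6.022 × 10²³ × 5.720 g/cm³) = 1.472 × 10^-22 cm³.
a = (1.472 × 10^-22)^(1/3) = 5.281 × 10^-8 cm = 528 pm.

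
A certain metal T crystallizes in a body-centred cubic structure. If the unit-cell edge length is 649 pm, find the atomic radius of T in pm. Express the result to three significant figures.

281 pm

In a BCC lattice, atoms touch along the body diagonal, so √3·a = 4r.
r = √3·a/4 = 1.7321 × 649 / 4 = 281 pm.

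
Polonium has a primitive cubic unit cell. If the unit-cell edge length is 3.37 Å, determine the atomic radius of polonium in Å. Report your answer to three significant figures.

In a simple cubic lattice, atoms touch along the cell edge, so a = 2r.
r = a/2 = 3.37/2 = 1.69 Å.

1.69 Å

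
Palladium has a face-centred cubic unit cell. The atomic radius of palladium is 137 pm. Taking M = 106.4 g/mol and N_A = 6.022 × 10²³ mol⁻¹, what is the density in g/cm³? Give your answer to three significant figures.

In an FCC lattice, atoms touch along the face diagonal, so √2·a = 4r, giving a = 387.5 pm = 3.875 × 10^-8 cm.
With Z = 4, ρ = Z·M/(N_A·a³) = 4 × 106.4 / (6.022 × 10²³ × 5.818 × 10^-23) = 12.15 g/cm³.

12.1 g/cm³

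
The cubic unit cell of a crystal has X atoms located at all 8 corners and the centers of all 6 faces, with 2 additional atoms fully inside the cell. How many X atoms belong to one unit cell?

Corner atoms are shared by 8 cells (1/8 each), face atoms by 2 (1/2 each), interior atoms are unshared.
Net atoms = 8 × 1/8 + 6 × 1/2 + 2 = 1 + 3 + 2 = 6.

6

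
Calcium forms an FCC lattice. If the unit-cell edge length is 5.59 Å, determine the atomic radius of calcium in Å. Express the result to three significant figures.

In an FCC lattice, atoms touch along the face diagonal, so √2·a = 4r.
r = √2·a/4 = 1.4142 × 5.59 / 4 = 1.98 Å.

1.98 Å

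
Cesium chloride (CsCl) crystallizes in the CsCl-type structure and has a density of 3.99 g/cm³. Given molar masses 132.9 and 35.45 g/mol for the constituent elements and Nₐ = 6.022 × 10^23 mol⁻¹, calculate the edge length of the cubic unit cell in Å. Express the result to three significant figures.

M(CsCl) = 168.35 g/mol; Z = 1 formula unit per cell.
a³ = Z·M/(N_A·ρ) = 1 × 168.35 / (6.022 × 10²³ × 3.99) = 7.006 × 10^-23 cm³, so a = 4.123 × 10^-8 cm = 4.12 Å.

4.12 Å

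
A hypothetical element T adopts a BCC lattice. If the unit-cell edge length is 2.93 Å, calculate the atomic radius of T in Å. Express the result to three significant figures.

In a BCC lattice, atoms touch along the body diagonal, so √3·a = 4r.
r = √3·a/4 = 1.7321 × 2.93 / 4 = 1.27 Å.

1.27 Å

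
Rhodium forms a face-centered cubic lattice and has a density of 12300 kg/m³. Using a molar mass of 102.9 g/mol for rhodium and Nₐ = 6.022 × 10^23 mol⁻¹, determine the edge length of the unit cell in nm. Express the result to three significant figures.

0.382 nm

With Z = 4 atoms per FCC cell, a³ = Z·M/(N_A·ρ) = 4 × 102.9 / (6.022 × 10²³ × 12.30 g/cm³) = 5.557 × 10^-23 cm³.
a = (5.557 × 10^-23)^(1/3) = 3.816 × 10^-8 cm = 0.382 nm.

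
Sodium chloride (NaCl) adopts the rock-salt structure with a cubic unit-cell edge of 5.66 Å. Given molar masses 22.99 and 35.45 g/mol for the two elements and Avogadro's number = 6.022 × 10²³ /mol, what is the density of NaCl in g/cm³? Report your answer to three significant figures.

The rock-salt structure contains Z = 4 formula units per cell; M(NaCl) = 22.99 + 35.45 = 58.44 g/mol.
a³ = (5.660 × 10^-8 cm)³ = 1.813 × 10^-22 cm³.
ρ = 4 × 58.44 / (6.022 × 10²³ × 1.813 × 10^-22) = 2.141 g/cm³.

2.14 g/cm³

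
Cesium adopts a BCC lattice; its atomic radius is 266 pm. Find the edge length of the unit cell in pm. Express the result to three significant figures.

614 pm

In a BCC lattice, atoms touch along the body diagonal, so √3·a = 4r.
a = 4r/√3 = 4 × 266 / 1.7321 = 614 pm.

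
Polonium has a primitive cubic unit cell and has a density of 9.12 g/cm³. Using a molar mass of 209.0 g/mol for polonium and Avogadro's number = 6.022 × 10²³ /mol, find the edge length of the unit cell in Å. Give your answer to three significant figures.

With Z = 1 atom per simple cubic cell, a³ = Z·M/(N_A·ρ) = 1 × 209.0 / (6.022 × 10²³ × 9.120 g/cm³) = 3.805 × 10^-23 cm³.
a = (3.805 × 10^-23)^(1/3) = 3.364 × 10^-8 cm = 3.36 Å.

3.36 Å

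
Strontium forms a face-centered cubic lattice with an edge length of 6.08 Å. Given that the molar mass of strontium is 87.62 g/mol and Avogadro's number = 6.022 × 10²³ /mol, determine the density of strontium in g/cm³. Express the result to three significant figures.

An FCC unit cell contains Z = 4 atoms.
Cell volume: a³ = (6.08 Å)³ = (6.080 × 10^-8 cm)³ = 2.248 × 10^-22 cm³.
ρ = Z·M/(N_A·a³) = 4 × 87.62 / (6.022 × 10²³ × 2.248 × 10^-22) = 2.589 g/cm³.

2.59 g/cm³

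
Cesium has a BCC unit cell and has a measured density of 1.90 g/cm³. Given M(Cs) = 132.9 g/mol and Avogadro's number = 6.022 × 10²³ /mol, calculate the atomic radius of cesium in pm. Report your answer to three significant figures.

For a BCC cell (Z = 2), a³ = Z·M/(N_A·ρ) = 2 × 132.9 / (6.022 × 10²³ × 1.900) = 2.323 × 10^-22 cm³, so a = 6.147 × 10^-8 cm = 614.7 pm.
Atoms touch along the body diagonal, so √3·a = 4r, so r = 0.4330 × a = 266 pm.

266 pm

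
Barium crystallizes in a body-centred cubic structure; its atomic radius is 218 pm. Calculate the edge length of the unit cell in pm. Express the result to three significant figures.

503 pm

In a BCC lattice, atoms touch along the body diagonal, so √3·a = 4r.
a = 4r/√3 = 4 × 218 / 1.7321 = 503 pm.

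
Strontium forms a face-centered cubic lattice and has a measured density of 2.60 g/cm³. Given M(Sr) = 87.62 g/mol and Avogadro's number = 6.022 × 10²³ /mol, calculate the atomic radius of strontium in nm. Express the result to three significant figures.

0.215 nm

For an FCC cell (Z = 4), a³ = Z·M/(N_A·ρ) = 4 × 87.62 / (6.022 × 10²³ × 2.600) = 2.238 × 10^-22 cm³, so a = 6.072 × 10^-8 cm = 0.6072 nm.
Atoms touch along the face diagonal, so √2·a = 4r, so r = 0.3536 × a = 0.215 nm.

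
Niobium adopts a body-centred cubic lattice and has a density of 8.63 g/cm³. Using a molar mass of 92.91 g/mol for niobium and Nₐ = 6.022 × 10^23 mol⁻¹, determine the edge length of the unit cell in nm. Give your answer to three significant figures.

0.329 nm

With Z = 2 atoms per BCC cell, a³ = Z·M/(N_A·ρ) = 2 × 92.91 / (6.022 × 10²³ × 8.630 g/cm³) = 3.576 × 10^-23 cm³.
a = (3.576 × 10^-23)^(1/3) = 3.294 × 10^-8 cm = 0.329 nm.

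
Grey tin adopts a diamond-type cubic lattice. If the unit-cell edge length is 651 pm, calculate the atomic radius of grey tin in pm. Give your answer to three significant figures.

141 pm

In a diamond cubic lattice, nearest neighbors lie along the body diagonal with √3·a = 8r.
r = √3·a/8 = 1.7321 × 651 / 8 = 141 pm.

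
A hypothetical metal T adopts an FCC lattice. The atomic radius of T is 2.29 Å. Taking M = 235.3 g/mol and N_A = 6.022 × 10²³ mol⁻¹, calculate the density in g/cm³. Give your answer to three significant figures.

5.75 g/cm³

In an FCC lattice, atoms touch along the face diagonal, so √2·a = 4r, giving a = 6.477 Å = 6.477 × 10^-8 cm.
With Z = 4, ρ = Z·M/(N_A·a³) = 4 × 235.3 / (6.022 × 10²³ × 2.717 × 10^-22) = 5.752 g/cm³.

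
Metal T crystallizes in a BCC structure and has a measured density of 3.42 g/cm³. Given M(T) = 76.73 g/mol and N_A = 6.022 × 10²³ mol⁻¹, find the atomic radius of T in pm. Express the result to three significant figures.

182 pm

For a BCC cell (Z = 2), a³ = Z·M/(N_A·ρ) = 2 × 76.73 / (6.022 × 10²³ × 3.420) = 7.451 × 10^-23 cm³, so a = 4.208 × 10^-8 cm = 420.8 pm.
Atoms touch along the body diagonal, so √3·a = 4r, so r = 0.4330 × a = 182 pm.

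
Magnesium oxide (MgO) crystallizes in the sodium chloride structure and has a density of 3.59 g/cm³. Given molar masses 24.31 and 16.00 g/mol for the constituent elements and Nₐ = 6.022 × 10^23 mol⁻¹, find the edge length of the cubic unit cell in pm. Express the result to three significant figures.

M(MgO) = 40.31 g/mol; Z = 4 formula units per cell.
a³ = Z·M/(N_A·ρ) = 4 × 40.31 / (6.022 × 10²³ × 3.59) = 7.458 × 10^-23 cm³, so a = 4.209 × 10^-8 cm = 421 pm.

421 pm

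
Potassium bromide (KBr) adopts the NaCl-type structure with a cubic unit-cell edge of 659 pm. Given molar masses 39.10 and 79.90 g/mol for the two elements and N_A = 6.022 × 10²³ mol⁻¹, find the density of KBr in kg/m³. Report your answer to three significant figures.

The NaCl-type structure contains Z = 4 formula units per cell; M(KBr) = 39.10 + 79.90 = 119.0 g/mol.
a³ = (6.590 × 10^-8 cm)³ = 2.862 × 10^-22 cm³.
ρ = 4 × 119.0 / (6.022 × 10²³ × 2.862 × 10^-22) = 2.762 g/cm³ = 2760 kg/m³.

2760 kg/m³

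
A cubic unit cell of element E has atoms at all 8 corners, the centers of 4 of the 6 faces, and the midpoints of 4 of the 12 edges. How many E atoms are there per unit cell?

4

Corner atoms are shared by 8 cells (1/8 each), face atoms by 2 (1/2 each), edge atoms by 4 (1/4 each).
Net atoms = 8 × 1/8 + 4 × 1/2 + 4 × 1/4 = 1 + 2 + 1 = 4.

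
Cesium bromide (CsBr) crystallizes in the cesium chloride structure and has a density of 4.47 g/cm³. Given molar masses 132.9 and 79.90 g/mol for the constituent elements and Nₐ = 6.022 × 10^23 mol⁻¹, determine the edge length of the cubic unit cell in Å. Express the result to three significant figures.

M(CsBr) = 212.8 g/mol; Z = 1 formula unit per cell.
a³ = Z·M/(N_A·ρ) = 1 × 212.8 / (6.022 × 10²³ × 4.47) = 7.905 × 10^-23 cm³, so a = 4.292 × 10^-8 cm = 4.29 Å.

4.29 Å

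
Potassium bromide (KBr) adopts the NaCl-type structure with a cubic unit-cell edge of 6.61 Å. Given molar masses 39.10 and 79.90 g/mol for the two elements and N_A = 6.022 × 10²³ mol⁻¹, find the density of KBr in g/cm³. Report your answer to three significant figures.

The NaCl-type structure contains Z = 4 formula units per cell; M(KBr) = 39.10 + 79.90 = 119.0 g/mol.
a³ = (6.610 × 10^-8 cm)³ = 2.888 × 10^-22 cm³.
ρ = 4 × 119.0 / (6.022 × 10²³ × 2.888 × 10^-22) = 2.737 g/cm³.

2.74 g/cm³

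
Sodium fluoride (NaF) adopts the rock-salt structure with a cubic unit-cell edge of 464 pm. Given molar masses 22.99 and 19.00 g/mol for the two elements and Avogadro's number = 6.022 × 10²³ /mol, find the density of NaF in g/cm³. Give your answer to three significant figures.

2.79 g/cm³

The rock-salt structure contains Z = 4 formula units per cell; M(NaF) = 22.99 + 19.00 = 41.99 g/mol.
a³ = (4.640 × 10^-8 cm)³ = 9.990 × 10^-23 cm³.
ρ = 4 × 41.99 / (6.022 × 10²³ × 9.990 × 10^-23) = 2.792 g/cm³.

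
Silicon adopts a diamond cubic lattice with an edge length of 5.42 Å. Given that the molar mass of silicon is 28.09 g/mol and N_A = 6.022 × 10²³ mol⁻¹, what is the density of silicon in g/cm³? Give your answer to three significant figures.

2.34 g/cm³

A diamond cubic unit cell contains Z = 8 atoms.
Cell volume: a³ = (5.42 Å)³ = (5.420 × 10^-8 cm)³ = 1.592 × 10^-22 cm³.
ρ = Z·M/(N_A·a³) = 8 × 28.09 / (6.022 × 10²³ × 1.592 × 10^-22) = 2.344 g/cm³.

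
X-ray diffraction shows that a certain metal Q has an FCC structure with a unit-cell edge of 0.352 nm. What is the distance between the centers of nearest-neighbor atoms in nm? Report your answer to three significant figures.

0.249 nm

In an FCC structure, atoms touch along the face diagonal, so √2·a = 4r; the nearest-neighbor distance equals 2r = 0.7071·a.
d = 0.7071 × 0.352 = 0.249 nm.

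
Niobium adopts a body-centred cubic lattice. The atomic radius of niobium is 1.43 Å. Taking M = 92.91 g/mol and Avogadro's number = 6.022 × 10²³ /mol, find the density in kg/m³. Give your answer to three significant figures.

In a BCC lattice, atoms touch along the body diagonal, so √3·a = 4r, giving a = 3.302 Å = 3.302 × 10^-8 cm.
With Z = 2, ρ = Z·M/(N_A·a³) = 2 × 92.91 / (6.022 × 10²³ × 3.602 × 10^-23) = 8.567 g/cm³ = 8570 kg/m³.

8570 kg/m³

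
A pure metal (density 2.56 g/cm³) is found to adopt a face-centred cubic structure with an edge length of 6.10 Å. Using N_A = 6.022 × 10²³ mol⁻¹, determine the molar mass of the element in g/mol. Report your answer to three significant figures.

An FCC cell has Z = 4 atoms; a = 6.100 × 10^-8 cm.
M = ρ·N_A·a³/Z = 2.56 × 6.022 × 10²³ × 2.270 × 10^-22 / 4 = 87.5 g/mol.

87.5 g/mol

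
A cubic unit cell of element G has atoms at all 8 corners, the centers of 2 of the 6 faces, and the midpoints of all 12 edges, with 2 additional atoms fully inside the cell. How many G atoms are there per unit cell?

Corner atoms are shared by 8 cells (1/8 each), face atoms by 2 (1/2 each), edge atoms by 4 (1/4 each), interior atoms are unshared.
Net atoms = 8 × 1/8 + 2 × 1/2 + 12 × 1/4 + 2 = 1 + 1 + 3 + 2 = 7.

7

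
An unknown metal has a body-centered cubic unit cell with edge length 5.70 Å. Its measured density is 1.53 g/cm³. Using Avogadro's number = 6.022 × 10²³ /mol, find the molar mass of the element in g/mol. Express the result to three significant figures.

A BCC cell has Z = 2 atoms; a = 5.700 × 10^-8 cm.
M = ρ·N_A·a³/Z = 1.53 × 6.022 × 10²³ × 1.852 × 10^-22 / 2 = 85.3 g/mol.

85.3 g/mol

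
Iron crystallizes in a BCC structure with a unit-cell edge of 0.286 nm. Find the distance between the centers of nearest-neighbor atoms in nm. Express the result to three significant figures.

0.248 nm

In a BCC structure, atoms touch along the body diagonal, so √3·a = 4r; the nearest-neighbor distance equals 2r = 0.8660·a.
d = 0.8660 × 0.286 = 0.248 nm.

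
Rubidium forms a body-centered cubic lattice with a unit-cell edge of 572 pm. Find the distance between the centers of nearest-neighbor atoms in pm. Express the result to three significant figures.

495 pm

In a BCC structure, atoms touch along the body diagonal, so √3·a = 4r; the nearest-neighbor distance equals 2r = 0.8660·a.
d = 0.8660 × 572 = 495 pm.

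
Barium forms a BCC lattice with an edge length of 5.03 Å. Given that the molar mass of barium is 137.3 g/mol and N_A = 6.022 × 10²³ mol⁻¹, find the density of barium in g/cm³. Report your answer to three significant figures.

A BCC unit cell contains Z = 2 atoms.
Cell volume: a³ = (5.03 Å)³ = (5.030 × 10^-8 cm)³ = 1.273 × 10^-22 cm³.
ρ = Z·M/(N_A·a³) = 2 × 137.3 / (6.022 × 10²³ × 1.273 × 10^-22) = 3.583 g/cm³.

3.58 g/cm³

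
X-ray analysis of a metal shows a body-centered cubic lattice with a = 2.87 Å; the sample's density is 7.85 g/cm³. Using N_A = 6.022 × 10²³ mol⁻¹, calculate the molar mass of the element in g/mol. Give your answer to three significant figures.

55.9 g/mol

A BCC cell has Z = 2 atoms; a = 2.870 × 10^-8 cm.
M = ρ·N_A·a³/Z = 7.85 × 6.022 × 10²³ × 2.364 × 10^-23 / 2 = 55.9 g/mol.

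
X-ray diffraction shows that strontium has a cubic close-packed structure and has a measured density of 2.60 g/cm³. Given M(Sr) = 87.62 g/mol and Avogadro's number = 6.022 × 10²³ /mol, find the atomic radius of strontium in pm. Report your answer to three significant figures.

For an FCC cell (Z = 4), a³ = Z·M/(N_A·ρ) = 4 × 87.62 / (6.022 × 10²³ × 2.600) = 2.238 × 10^-22 cm³, so a = 6.072 × 10^-8 cm = 607.2 pm.
Atoms touch along the face diagonal, so √2·a = 4r, so r = 0.3536 × a = 215 pm.

215 pm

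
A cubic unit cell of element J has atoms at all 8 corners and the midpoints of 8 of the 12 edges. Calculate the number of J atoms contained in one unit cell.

Corner atoms are shared by 8 cells (1/8 each), edge atoms by 4 (1/4 each).
Net atoms = 8 × 1/8 + 8 × 1/4 = 1 + 2 = 3.

3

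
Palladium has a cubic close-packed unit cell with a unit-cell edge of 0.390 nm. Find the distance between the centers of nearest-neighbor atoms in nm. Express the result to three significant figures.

0.276 nm

In an FCC structure, atoms touch along the face diagonal, so √2·a = 4r; the nearest-neighbor distance equals 2r = 0.7071·a.
d = 0.7071 × 0.390 = 0.276 nm.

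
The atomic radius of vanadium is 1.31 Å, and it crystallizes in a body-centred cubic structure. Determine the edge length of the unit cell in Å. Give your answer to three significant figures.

In a BCC lattice, atoms touch along the body diagonal, so √3·a = 4r.
a = 4r/√3 = 4 × 1.31 / 1.7321 = 3.03 Å.

3.03 Å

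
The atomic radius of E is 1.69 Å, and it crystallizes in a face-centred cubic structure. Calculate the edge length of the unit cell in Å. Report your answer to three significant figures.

In an FCC lattice, atoms touch along the face diagonal, so √2·a = 4r.
a = 4r/√2 = 4 × 1.69 / 1.4142 = 4.78 Å.

4.78 Å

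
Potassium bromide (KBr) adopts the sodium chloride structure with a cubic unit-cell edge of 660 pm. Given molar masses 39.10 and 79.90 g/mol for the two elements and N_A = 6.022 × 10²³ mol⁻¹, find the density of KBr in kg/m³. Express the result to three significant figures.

2750 kg/m³

The sodium chloride structure contains Z = 4 formula units per cell; M(KBr) = 39.10 + 79.90 = 119.0 g/mol.
a³ = (6.600 × 10^-8 cm)³ = 2.875 × 10^-22 cm³.
ρ = 4 × 119.0 / (6.022 × 10²³ × 2.875 × 10^-22) = 2.749 g/cm³ = 2750 kg/m³.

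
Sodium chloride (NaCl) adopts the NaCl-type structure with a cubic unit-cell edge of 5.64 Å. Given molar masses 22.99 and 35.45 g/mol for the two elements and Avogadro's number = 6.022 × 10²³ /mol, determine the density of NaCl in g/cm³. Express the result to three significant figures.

The NaCl-type structure contains Z = 4 formula units per cell; M(NaCl) = 22.99 + 35.45 = 58.44 g/mol.
a³ = (5.640 × 10^-8 cm)³ = 1.794 × 10^-22 cm³.
ρ = 4 × 58.44 / (6.022 × 10²³ × 1.794 × 10^-22) = 2.164 g/cm³.

2.16 g/cm³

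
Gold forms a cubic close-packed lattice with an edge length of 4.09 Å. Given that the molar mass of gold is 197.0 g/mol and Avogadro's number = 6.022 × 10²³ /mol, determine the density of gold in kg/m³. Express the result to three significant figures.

An FCC unit cell contains Z = 4 atoms.
Cell volume: a³ = (4.09 Å)³ = (4.090 × 10^-8 cm)³ = 6.842 × 10^-23 cm³.
ρ = Z·M/(N_A·a³) = 4 × 197.0 / (6.022 × 10²³ × 6.842 × 10^-23) = 19.13 g/cm³ = 19100 kg/m³.

19100 kg/m³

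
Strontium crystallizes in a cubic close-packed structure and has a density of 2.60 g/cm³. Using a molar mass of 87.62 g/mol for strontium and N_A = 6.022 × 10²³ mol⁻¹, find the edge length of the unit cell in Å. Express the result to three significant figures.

With Z = 4 atoms per FCC cell, a³ = Z·M/(N_A·ρ) = 4 × 87.62 / (6.022 × 10²³ × 2.600 g/cm³) = 2.238 × 10^-22 cm³.
a = (2.238 × 10^-22)^(1/3) = 6.072 × 10^-8 cm = 6.07 Å.

6.07 Å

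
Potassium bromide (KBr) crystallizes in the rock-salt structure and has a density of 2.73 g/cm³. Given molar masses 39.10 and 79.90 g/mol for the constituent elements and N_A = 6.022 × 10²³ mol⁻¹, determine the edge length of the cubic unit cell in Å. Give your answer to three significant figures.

M(KBr) = 119.0 g/mol; Z = 4 formula units per cell.
a³ = Z·M/(N_A·ρ) = 4 × 119.0 / (6.022 × 10²³ × 2.73) = 2.895 × 10^-22 cm³, so a = 6.616 × 10^-8 cm = 6.62 Å.

6.62 Å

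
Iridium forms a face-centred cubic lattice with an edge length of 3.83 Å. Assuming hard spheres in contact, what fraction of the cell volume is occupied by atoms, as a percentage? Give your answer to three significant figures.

74.0%

In an FCC lattice atoms touch along the face diagonal, so √2·a = 4r, so r = 0.3536a = 1.354 Å.
Packing fraction = Z·(4/3)πr³ / a³ = 4 × (4/3)π × (1.354)³ / (3.83)³ = 0.7405 = 74.0%.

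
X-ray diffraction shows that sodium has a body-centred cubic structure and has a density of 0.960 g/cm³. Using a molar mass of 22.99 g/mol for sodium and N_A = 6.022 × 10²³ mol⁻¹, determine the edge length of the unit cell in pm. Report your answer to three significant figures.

With Z = 2 atoms per BCC cell, a³ = Z·M/(N_A·ρ) = 2 × 22.99 / (6.022 × 10²³ × 0.9600 g/cm³) = 7.953 × 10^-23 cm³.
a = (7.953 × 10^-23)^(1/3) = 4.301 × 10^-8 cm = 430 pm.

430 pm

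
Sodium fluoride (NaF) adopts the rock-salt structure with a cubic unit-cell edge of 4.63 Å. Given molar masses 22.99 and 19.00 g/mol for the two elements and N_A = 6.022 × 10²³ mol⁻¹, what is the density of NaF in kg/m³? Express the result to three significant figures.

2810 kg/m³

The rock-salt structure contains Z = 4 formula units per cell; M(NaF) = 22.99 + 19.00 = 41.99 g/mol.
a³ = (4.630 × 10^-8 cm)³ = 9.925 × 10^-23 cm³.
ρ = 4 × 41.99 / (6.022 × 10²³ × 9.925 × 10^-23) = 2.810 g/cm³ = 2810 kg/m³.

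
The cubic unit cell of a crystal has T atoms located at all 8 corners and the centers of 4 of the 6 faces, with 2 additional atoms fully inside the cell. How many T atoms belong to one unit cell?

Corner atoms are shared by 8 cells (1/8 each), face atoms by 2 (1/2 each), interior atoms are unshared.
Net atoms = 8 × 1/8 + 4 × 1/2 + 2 = 1 + 2 + 2 = 5.

5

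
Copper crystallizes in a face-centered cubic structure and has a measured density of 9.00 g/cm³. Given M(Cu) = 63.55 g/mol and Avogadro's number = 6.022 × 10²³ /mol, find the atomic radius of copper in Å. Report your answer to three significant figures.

For an FCC cell (Z = 4), a³ = Z·M/(N_A·ρ) = 4 × 63.55 / (6.022 × 10²³ × 9.000) = 4.690 × 10^-23 cm³, so a = 3.606 × 10^-8 cm = 3.606 Å.
Atoms touch along the face diagonal, so √2·a = 4r, so r = 0.3536 × a = 1.28 Å.

1.28 Å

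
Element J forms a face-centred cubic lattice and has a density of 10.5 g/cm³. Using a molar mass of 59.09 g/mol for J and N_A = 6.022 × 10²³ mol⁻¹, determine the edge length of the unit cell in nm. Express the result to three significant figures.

With Z = 4 atoms per FCC cell, a³ = Z·M/(N_A·ρ) = 4 × 59.09 / (6.022 × 10²³ × 10.50 g/cm³) = 3.738 × 10^-23 cm³.
a = (3.738 × 10^-23)^(1/3) = 3.344 × 10^-8 cm = 0.334 nm.

0.334 nm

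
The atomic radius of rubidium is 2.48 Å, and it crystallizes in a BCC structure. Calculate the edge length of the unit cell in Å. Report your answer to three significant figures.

5.73 Å

In a BCC lattice, atoms touch along the body diagonal, so √3·a = 4r.
a = 4r/√3 = 4 × 2.48 / 1.7321 = 5.73 Å.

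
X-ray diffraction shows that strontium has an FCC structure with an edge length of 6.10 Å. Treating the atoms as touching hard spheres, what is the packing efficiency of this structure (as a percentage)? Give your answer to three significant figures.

74.0%

In an FCC lattice atoms touch along the face diagonal, so √2·a = 4r, so r = 0.3536a = 2.157 Å.
Packing fraction = Z·(4/3)πr³ / a³ = 4 × (4/3)π × (2.157)³ / (6.10)³ = 0.7405 = 74.0%.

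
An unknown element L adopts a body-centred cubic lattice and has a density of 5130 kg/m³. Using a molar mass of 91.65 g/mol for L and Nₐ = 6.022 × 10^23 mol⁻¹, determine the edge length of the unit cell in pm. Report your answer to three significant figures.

With Z = 2 atoms per BCC cell, a³ = Z·M/(N_A·ρ) = 2 × 91.65 / (6.022 × 10²³ × 5.130 g/cm³) = 5.933 × 10^-23 cm³.
a = (5.933 × 10^-23)^(1/3) = 3.900 × 10^-8 cm = 390 pm.

390 pm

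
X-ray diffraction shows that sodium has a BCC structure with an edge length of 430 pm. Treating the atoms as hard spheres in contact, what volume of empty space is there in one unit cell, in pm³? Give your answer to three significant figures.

In a BCC lattice atoms touch along the body diagonal, so √3·a = 4r, so r = 0.4330a = 186.2 pm.
V_cell = a³ = 7.951 × 10^7 pm³; V_atoms = 2 × (4/3)πr³ = 5.408 × 10^7 pm³.
Empty space = 7.951 × 10^7 − 5.408 × 10^7 = 2.54 × 10^7 pm³.

2.54 × 10^7 pm³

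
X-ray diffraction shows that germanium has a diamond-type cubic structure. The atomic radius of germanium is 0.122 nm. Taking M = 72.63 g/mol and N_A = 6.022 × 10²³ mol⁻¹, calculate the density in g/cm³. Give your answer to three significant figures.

In a diamond cubic lattice, nearest neighbors lie along the body diagonal with √3·a = 8r, giving a = 0.5635 nm = 5.635 × 10^-8 cm.
With Z = 8, ρ = Z·M/(N_A·a³) = 8 × 72.63 / (6.022 × 10²³ × 1.789 × 10^-22) = 5.393 g/cm³.

5.39 g/cm³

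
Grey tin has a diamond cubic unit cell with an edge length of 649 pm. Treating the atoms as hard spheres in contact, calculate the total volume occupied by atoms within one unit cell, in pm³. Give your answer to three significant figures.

In a diamond cubic lattice nearest neighbors lie along the body diagonal with √3·a = 8r, so r = 0.2165a = 140.5 pm.
V_atoms = Z × (4/3)πr³ = 8 × (4/3)π × (140.5)³ = 9.30 × 10^7 pm³.

9.30 × 10^7 pm³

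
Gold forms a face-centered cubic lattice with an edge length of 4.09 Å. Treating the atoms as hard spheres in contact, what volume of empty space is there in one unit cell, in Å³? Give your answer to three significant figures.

In an FCC lattice atoms touch along the face diagonal, so √2·a = 4r, so r = 0.3536a = 1.446 Å.
V_cell = a³ = 68.42 Å³; V_atoms = 4 × (4/3)πr³ = 50.66 Å³.
Empty space = 68.42 − 50.66 = 17.8 Å³.

17.8 Å³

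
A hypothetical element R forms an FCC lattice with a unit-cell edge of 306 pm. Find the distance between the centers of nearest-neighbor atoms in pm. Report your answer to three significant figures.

In an FCC structure, atoms touch along the face diagonal, so √2·a = 4r; the nearest-neighbor distance equals 2r = 0.7071·a.
d = 0.7071 × 306 = 216 pm.

216 pm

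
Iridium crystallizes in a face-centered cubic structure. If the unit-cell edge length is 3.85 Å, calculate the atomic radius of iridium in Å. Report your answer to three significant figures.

In an FCC lattice, atoms touch along the face diagonal, so √2·a = 4r.
r = √2·a/4 = 1.4142 × 3.85 / 4 = 1.36 Å.

1.36 Å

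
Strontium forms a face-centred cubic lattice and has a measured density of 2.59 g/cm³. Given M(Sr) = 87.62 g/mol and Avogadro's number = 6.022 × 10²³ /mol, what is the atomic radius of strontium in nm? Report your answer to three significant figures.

For an FCC cell (Z = 4), a³ = Z·M/(N_A·ρ) = 4 × 87.62 / (6.022 × 10²³ × 2.590) = 2.247 × 10^-22 cm³, so a = 6.080 × 10^-8 cm = 0.6080 nm.
Atoms touch along the face diagonal, so √2·a = 4r, so r = 0.3536 × a = 0.215 nm.

0.215 nm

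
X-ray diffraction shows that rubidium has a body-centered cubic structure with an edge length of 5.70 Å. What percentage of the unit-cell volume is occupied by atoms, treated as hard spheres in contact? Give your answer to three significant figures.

68.0%

In a BCC lattice atoms touch along the body diagonal, so √3·a = 4r, so r = 0.4330a = 2.468 Å.
Packing fraction = Z·(4/3)πr³ / a³ = 2 × (4/3)π × (2.468)³ / (5.70)³ = 0.6802 = 68.0%.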